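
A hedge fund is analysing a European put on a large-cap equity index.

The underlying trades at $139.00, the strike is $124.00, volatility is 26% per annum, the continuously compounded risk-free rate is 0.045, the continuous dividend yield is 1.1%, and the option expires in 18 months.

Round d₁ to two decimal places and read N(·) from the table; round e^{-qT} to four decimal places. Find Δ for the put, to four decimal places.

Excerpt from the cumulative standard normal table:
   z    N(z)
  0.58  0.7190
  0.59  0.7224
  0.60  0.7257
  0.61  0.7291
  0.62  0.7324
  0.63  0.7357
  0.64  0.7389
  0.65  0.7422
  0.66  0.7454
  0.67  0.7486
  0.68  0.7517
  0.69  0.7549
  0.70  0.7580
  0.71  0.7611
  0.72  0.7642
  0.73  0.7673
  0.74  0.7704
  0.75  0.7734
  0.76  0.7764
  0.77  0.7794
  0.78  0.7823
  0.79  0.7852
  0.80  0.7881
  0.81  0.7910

-0.2442

T = 1.5;  σ√T = 0.3184
d₁ = [ln(139/124) + (0.045 − 0.011 + ½·0.26²)·1.5] / (σ√T) = (0.1142 + 0.1017) / 0.3184 = 0.6780 ≈ 0.68
N(d₁) = N(0.68) = 0.7517
Δ_put = e^(−qT)·(N(d₁) − 1) = 0.9836·(0.7517 − 1) = -0.2442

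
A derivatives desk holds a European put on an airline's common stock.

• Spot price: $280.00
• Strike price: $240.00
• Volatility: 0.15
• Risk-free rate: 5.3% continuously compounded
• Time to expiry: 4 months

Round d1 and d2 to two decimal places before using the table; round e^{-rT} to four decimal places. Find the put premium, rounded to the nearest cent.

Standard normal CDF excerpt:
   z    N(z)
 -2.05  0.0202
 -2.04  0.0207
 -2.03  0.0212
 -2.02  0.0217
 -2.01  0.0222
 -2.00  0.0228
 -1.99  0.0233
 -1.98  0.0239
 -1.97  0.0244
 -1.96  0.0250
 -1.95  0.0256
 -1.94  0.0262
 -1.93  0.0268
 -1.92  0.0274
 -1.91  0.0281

σ√T = 0.15 × 0.5774 = 0.0866
d₁ = [ln(280/240) + (0.053 + 0.15²/2)·0.3333] / 0.0866 = [0.1542 + 0.0214] / 0.0866 = 2.0273 → 2.03
d₂ = d₁ − σ√T = 2.0273 − 0.0866 = 1.9407 → 1.94
exp(−rT) = exp(−0.053·0.3333) = 0.9825
P = 240·0.9825·N(-1.94) − 280·N(-2.03) = 240·0.9825·0.0262 − 280·0.0212 = 6.1780 − 5.9360 = 0.2420

$0.24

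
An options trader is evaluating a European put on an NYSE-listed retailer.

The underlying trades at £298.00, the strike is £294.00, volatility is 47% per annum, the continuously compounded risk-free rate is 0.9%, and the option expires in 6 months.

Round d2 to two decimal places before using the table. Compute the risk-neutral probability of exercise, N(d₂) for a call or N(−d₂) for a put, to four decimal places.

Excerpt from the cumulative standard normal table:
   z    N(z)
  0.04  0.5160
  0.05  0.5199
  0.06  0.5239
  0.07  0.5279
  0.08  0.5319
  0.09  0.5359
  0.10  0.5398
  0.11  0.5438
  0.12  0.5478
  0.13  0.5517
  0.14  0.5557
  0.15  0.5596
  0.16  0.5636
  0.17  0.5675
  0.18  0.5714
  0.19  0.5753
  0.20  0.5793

0.5438

σ√T = 0.47 × 0.7071 = 0.3323
d₁ = [ln(298/294) + (0.009 + ½·0.47²)·0.5] / (σ√T) = (0.0135 + 0.0597) / 0.3323 = 0.2204 ≈ 0.22
d₂ = 0.2204 − 0.3323 = -0.1120 ≈ -0.11
Risk-neutral Pr[S_T < K] = N(−d₂) = N(0.11) = 0.5438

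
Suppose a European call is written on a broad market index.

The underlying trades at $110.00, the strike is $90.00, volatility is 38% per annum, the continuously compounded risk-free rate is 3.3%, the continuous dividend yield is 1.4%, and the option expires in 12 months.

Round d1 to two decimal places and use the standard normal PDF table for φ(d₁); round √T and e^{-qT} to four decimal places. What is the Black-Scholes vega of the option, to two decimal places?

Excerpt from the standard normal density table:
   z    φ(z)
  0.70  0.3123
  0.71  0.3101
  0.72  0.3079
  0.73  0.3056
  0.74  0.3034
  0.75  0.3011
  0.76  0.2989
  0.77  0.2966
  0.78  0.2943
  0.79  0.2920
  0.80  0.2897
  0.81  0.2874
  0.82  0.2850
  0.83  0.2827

σ√T = 0.38 × 1.0000 = 0.3800
d₁ = [ln(110/90) + (0.033 − 0.014 + 0.38²/2)·1] / 0.3800 = [0.2007 + 0.0912] / 0.3800 = 0.7681 which rounds to 0.77
√T = √1 = 1.0000
φ(d₁) = φ(0.77) = 0.2966
exp(−qT) = exp(−0.014·1) = 0.9861
vega = S·exp(−qT)·φ(d₁)·√T = 110·0.9861·0.2966·1.0000 = 32.1725
(The put has the same vega.)

32.17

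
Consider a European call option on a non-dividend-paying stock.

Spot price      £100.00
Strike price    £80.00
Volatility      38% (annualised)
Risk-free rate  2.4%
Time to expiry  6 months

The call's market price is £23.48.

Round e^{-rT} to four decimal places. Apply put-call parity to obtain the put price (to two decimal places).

£2.53

exp(−rT) = exp(−0.024·0.5) = 0.9881
Put-call parity: C − P = S − K·e^(−rT) = 100 − 80·0.9881 = 100 − 79.0480 = 20.9520
P = C − (C − P) = 23.48 − (20.9520) = 2.5280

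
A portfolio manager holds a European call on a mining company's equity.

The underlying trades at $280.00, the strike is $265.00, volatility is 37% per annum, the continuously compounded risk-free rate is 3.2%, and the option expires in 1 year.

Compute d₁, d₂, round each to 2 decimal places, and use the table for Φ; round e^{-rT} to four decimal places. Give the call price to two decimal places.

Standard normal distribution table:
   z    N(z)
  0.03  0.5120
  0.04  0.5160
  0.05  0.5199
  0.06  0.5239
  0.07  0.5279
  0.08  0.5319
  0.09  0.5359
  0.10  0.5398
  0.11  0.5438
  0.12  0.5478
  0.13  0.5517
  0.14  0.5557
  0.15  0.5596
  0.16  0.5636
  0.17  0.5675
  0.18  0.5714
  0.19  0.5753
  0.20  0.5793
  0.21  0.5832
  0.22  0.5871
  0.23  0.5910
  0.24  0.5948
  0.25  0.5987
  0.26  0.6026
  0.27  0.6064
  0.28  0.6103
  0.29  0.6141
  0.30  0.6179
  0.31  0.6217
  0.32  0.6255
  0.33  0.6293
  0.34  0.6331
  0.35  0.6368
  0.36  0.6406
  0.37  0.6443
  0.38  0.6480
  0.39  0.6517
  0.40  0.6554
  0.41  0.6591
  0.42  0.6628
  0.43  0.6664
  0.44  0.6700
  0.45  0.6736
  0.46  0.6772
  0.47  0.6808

$52.15

σ√T = 0.37 × 1.0000 = 0.3700
d₁ = [ln(280/265) + (0.032 + ½·0.37²)·1] / (σ√T) = (0.0551 + 0.1004) / 0.3700 = 0.4203 ⇒ 0.42
d₂ = 0.4203 − 0.3700 = 0.0503 ⇒ 0.05
exp(−rT) = exp(−0.032·1) = 0.9685
N(d₁) = N(0.42) = 0.6628;  N(d₂) = N(0.05) = 0.5199
C = 280·0.6628 − 265·0.9685·0.5199 = 185.5840 − 133.4336 = 52.1504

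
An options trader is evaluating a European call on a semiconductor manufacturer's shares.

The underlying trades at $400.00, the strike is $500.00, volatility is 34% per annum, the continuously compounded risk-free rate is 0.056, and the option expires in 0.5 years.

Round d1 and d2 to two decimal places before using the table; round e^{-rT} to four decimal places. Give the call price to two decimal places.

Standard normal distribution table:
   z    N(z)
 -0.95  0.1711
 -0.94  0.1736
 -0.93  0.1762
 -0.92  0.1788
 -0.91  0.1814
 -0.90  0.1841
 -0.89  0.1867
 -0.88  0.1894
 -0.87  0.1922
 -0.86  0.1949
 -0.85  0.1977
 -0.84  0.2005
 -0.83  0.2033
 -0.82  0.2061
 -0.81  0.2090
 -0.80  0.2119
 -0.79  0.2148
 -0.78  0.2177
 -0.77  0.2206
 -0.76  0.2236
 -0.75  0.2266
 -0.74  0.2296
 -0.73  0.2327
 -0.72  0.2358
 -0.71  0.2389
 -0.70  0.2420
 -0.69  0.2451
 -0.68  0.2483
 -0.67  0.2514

$12.37

σ√T = 0.34 × 0.7071 = 0.2404
d₁ = [ln(400/500) + (0.056 + ½·0.34²)·0.5] / (σ√T) = (-0.2231 + 0.0569) / 0.2404 = -0.6915 → -0.69
d₂ = -0.6915 − 0.2404 = -0.9319 → -0.93
e^(−rT) = e^(−0.056·0.5) = 0.9724
N(d₁) = N(-0.69) = 0.2451;  N(d₂) = N(-0.93) = 0.1762
C = 400·0.2451 − 500·0.9724·0.1762 = 98.0400 − 85.6684 = 12.3716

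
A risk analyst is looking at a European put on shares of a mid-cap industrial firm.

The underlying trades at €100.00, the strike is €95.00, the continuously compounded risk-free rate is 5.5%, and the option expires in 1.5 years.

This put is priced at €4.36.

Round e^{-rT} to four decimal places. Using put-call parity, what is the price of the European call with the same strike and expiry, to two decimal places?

e^(−rT) = e^(−0.055·1.5) = 0.9208
Put-call parity: C − P = S − K·e^(−rT) = 100 − 95·0.9208 = 100 − 87.4760 = 12.5240
C = P + (C − P) = 4.36 + (12.5240) = 16.8840

€16.88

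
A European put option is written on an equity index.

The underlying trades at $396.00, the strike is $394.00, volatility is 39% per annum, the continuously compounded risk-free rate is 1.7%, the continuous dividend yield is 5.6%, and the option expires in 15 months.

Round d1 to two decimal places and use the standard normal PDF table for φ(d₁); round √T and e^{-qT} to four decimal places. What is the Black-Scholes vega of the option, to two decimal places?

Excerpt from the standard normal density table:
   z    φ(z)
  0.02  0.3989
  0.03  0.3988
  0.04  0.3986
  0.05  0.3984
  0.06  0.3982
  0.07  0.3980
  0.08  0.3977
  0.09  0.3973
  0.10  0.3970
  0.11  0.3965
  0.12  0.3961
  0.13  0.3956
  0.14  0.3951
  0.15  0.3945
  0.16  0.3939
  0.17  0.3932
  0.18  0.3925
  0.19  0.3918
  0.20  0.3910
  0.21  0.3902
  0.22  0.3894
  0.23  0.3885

163.51

T = 1.25;  σ√T = 0.4360
d₁ = [ln(396/394) + (0.017 − 0.056 + 0.39²/2)·1.25] / 0.4360 = [0.0051 + 0.0463] / 0.4360 = 0.1178 → 0.12
√T = √1.25 = 1.1180
φ(d₁) = φ(0.12) = 0.3961
exp(−qT) = exp(−0.056·1.25) = 0.9324
vega = S·exp(−qT)·φ(d₁)·√T = 396·0.9324·0.3961·1.1180 = 163.5099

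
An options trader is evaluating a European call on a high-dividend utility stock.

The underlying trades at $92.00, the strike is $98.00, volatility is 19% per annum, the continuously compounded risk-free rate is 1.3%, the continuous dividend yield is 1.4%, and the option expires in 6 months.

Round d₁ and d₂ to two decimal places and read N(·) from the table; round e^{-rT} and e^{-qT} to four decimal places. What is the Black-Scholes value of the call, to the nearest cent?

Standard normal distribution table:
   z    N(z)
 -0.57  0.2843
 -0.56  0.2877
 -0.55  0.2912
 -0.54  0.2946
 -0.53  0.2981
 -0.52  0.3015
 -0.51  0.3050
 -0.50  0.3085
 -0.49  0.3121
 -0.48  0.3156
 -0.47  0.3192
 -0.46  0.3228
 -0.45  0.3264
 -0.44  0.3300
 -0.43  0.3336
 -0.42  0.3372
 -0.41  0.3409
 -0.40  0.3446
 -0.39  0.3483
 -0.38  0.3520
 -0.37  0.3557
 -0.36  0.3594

$2.46

σ√T = 0.19 × 0.7071 = 0.1344
d₁ = [ln(92/98) + (0.013 − 0.014 + 0.19²/2)·0.5] / 0.1344 = [-0.0632 + 0.0085] / 0.1344 = -0.4068 → -0.41
d₂ = d₁ − σ√T = -0.4068 − 0.1344 = -0.5412 → -0.54
exp(−qT) = exp(−0.014·0.5) = 0.9930;  exp(−rT) = exp(−0.013·0.5) = 0.9935
C = 92·0.9930·N(-0.41) − 98·0.9935·N(-0.54) = 92·0.9930·0.3409 − 98·0.9935·0.2946 = 31.1433 − 28.6831 = 2.4601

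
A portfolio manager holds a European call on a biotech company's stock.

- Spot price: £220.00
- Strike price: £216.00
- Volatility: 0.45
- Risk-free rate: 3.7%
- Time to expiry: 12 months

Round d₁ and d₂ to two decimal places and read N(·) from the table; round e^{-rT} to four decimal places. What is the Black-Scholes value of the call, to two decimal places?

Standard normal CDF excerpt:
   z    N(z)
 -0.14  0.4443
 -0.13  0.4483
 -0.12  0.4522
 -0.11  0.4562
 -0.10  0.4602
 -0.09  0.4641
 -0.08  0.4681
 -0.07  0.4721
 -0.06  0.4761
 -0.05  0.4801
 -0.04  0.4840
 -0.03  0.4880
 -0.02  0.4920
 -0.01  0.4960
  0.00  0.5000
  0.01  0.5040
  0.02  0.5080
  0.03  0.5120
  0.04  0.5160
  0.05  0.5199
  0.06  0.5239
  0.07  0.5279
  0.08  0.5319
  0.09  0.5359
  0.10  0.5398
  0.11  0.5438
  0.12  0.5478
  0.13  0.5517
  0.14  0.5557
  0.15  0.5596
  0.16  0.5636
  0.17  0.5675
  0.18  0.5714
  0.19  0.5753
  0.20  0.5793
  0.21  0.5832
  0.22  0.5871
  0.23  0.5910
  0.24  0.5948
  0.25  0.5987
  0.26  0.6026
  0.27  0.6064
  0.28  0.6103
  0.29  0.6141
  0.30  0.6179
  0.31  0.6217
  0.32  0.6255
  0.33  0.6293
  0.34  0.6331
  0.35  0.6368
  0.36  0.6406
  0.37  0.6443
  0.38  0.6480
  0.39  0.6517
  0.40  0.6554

£44.30

σ√T = 0.45 × 1.0000 = 0.4500
d₁ = [ln(220/216) + (0.037 + 0.45²/2)·1] / 0.4500 = [0.0183 + 0.1383] / 0.4500 = 0.3480 ≈ 0.35
d₂ = d₁ − σ√T = 0.3480 − 0.4500 = -0.1020 ≈ -0.10
exp(−rT) = exp(−0.037·1) = 0.9637
N(d₁) = N(0.35) = 0.6368;  N(d₂) = N(-0.10) = 0.4602
C = 220·0.6368 − 216·0.9637·0.4602 = 140.0960 − 95.7949 = 44.3011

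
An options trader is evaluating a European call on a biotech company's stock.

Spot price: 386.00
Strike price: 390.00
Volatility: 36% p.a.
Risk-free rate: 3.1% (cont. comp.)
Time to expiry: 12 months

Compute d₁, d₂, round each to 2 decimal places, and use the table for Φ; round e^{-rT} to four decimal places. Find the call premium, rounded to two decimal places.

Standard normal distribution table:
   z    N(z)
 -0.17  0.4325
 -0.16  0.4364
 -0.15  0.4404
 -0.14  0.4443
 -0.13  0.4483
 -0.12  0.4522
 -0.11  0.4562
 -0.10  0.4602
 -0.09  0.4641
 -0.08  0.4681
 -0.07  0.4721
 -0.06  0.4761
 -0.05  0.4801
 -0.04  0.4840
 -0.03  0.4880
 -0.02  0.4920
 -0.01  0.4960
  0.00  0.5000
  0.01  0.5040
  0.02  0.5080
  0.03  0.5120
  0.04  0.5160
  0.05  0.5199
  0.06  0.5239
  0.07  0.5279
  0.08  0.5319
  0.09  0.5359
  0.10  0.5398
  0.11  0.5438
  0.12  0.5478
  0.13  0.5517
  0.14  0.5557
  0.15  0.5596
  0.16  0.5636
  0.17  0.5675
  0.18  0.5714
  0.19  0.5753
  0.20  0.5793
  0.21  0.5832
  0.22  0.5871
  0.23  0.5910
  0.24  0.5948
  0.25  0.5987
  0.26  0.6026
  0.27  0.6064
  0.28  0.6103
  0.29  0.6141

58.61

T = 1;  σ√T = 0.3600
d₁ = [ln(386/390) + (0.031 + 0.36²/2)·1] / 0.3600 = [-0.0103 + 0.0958] / 0.3600 = 0.2375 ⇒ 0.24
d₂ = d₁ − σ√T = 0.2375 − 0.3600 = -0.1225 ⇒ -0.12
exp(−rT) = exp(−0.031·1) = 0.9695
N(d₁) = N(0.24) = 0.5948;  N(d₂) = N(-0.12) = 0.4522
C = 386·0.5948 − 390·0.9695·0.4522 = 229.5928 − 170.9791 = 58.6137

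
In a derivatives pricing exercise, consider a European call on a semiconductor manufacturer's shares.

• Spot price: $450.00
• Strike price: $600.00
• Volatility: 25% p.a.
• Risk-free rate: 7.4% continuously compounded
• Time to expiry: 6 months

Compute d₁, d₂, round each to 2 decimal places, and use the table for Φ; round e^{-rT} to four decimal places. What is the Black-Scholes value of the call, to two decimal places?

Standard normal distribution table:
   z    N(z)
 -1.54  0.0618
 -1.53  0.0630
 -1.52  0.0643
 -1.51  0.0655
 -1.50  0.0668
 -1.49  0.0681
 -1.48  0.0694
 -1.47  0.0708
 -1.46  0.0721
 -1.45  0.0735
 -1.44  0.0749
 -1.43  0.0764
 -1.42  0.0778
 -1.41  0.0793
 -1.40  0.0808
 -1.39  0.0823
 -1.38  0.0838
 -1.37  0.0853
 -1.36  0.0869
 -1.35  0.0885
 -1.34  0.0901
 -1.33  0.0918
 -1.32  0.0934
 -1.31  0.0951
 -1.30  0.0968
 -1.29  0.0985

$3.44

σ√T = 0.25·√0.5 = 0.1768
d₁ = [ln(450/600) + (0.074 + 0.25²/2)·0.5] / 0.1768 = [-0.2877 + 0.0526] / 0.1768 = -1.3297 ⇒ -1.33
d₂ = d₁ − σ√T = -1.3297 − 0.1768 = -1.5065 ⇒ -1.51
exp(−rT) = exp(−0.074·0.5) = 0.9637
N(d₁) = N(-1.33) = 0.0918;  N(d₂) = N(-1.51) = 0.0655
C = 450·0.0918 − 600·0.9637·0.0655 = 41.3100 − 37.8734 = 3.4366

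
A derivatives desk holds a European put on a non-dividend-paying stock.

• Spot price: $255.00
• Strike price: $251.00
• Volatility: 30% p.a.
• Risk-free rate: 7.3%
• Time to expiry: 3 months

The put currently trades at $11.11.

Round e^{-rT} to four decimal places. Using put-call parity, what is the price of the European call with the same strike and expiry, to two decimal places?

$19.65

e^(−rT) = e^(−0.073·0.25) = 0.9819
Put-call parity: C − P = S − K·e^(−rT) = 255 − 251·0.9819 = 255 − 246.4569 = 8.5431
C = P + (C − P) = 11.11 + (8.5431) = 19.6531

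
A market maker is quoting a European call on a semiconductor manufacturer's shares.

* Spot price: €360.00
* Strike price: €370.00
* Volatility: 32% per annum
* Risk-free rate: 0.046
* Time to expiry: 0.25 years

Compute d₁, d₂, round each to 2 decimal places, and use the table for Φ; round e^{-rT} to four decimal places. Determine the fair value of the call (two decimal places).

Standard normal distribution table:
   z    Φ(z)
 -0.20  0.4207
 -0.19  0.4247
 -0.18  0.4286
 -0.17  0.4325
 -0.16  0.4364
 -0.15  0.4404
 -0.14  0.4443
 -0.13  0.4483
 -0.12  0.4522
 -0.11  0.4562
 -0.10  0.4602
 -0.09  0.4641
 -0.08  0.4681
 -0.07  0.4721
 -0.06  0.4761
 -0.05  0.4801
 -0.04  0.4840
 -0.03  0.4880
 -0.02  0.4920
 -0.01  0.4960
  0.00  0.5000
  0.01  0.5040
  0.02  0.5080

T = 0.25;  σ√T = 0.1600
d₁ = [ln(360/370) + (0.046 + 0.32²/2)·0.25] / 0.1600 = [-0.0274 + 0.0243] / 0.1600 = -0.0194 ≈ -0.02
d₂ = d₁ − σ√T = -0.0194 − 0.1600 = -0.1794 ≈ -0.18
exp(−rT) = exp(−0.046·0.25) = 0.9886
N(d₁) = N(-0.02) = 0.4920;  N(d₂) = N(-0.18) = 0.4286
C = 360·0.4920 − 370·0.9886·0.4286 = 177.1200 − 156.7742 = 20.3458

€20.35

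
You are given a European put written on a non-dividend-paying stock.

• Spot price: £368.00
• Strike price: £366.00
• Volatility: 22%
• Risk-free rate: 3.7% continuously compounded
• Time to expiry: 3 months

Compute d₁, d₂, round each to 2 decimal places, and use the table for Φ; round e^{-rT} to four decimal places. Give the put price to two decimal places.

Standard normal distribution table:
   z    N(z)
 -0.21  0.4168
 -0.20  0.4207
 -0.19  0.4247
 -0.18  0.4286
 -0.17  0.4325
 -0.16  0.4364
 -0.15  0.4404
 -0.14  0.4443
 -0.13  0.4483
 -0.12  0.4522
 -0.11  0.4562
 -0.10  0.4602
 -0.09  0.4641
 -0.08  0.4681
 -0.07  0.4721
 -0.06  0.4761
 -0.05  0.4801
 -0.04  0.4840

T = 0.25;  σ√T = 0.1100
d₁ = [ln(368/366) + (0.037 + 0.22²/2)·0.25] / 0.1100 = [0.0054 + 0.0153] / 0.1100 = 0.1886 → 0.19
d₂ = d₁ − σ√T = 0.1886 − 0.1100 = 0.0786 → 0.08
e^(−rT) = e^(−0.037·0.25) = 0.9908
N(−d₂) = N(-0.08) = 0.4681;  N(−d₁) = N(-0.19) = 0.4247
P = 366·0.9908·0.4681 − 368·0.4247 = 169.7484 − 156.2896 = 13.4588

£13.46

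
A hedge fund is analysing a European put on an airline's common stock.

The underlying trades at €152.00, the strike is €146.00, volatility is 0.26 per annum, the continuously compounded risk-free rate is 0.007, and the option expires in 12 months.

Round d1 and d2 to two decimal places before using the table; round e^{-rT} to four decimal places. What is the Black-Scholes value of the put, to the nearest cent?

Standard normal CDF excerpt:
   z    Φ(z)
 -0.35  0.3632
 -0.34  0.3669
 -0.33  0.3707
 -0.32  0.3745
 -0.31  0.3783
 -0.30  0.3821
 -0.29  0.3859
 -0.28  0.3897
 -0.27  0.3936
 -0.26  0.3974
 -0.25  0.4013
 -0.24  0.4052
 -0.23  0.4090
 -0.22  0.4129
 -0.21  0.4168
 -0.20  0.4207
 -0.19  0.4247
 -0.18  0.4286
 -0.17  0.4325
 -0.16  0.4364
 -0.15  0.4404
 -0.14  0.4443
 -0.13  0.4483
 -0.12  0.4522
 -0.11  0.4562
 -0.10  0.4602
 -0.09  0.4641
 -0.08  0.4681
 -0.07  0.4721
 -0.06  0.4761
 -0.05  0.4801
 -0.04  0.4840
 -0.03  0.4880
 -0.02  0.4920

€12.10

σ√T = 0.26·√1 = 0.2600
d₁ = [ln(152/146) + (0.007 + ½·0.26²)·1] / (σ√T) = (0.0403 + 0.0408) / 0.2600 = 0.3118 which rounds to 0.31
d₂ = 0.3118 − 0.2600 = 0.0518 which rounds to 0.05
e^(−rT) = e^(−0.007·1) = 0.9930
N(−d₂) = N(-0.05) = 0.4801;  N(−d₁) = N(-0.31) = 0.3783
P = 146·0.9930·0.4801 − 152·0.3783 = 69.6039 − 57.5016 = 12.1023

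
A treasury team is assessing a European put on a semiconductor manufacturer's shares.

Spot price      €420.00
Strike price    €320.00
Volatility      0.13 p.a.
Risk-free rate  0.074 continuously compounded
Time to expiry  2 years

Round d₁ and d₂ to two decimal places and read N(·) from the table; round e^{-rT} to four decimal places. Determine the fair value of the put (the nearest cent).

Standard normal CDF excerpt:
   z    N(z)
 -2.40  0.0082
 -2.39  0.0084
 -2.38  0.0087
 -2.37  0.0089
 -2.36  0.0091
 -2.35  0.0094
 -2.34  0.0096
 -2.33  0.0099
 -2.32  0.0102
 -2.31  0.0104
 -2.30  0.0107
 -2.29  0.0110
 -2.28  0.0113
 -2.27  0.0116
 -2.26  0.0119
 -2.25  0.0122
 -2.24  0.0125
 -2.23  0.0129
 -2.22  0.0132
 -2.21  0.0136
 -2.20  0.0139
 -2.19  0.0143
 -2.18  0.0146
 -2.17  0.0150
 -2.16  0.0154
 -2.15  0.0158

σ√T = 0.13 × 1.4142 = 0.1838
d₁ = [ln(420/320) + (0.074 + 0.13²/2)·2] / 0.1838 = [0.2719 + 0.1649] / 0.1838 = 2.3761 ⇒ 2.38
d₂ = d₁ − σ√T = 2.3761 − 0.1838 = 2.1922 ⇒ 2.19
exp(−rT) = exp(−0.074·2) = 0.8624
P = 320·0.8624·N(-2.19) − 420·N(-2.38) = 320·0.8624·0.0143 − 420·0.0087 = 3.9463 − 3.6540 = 0.2923

€0.29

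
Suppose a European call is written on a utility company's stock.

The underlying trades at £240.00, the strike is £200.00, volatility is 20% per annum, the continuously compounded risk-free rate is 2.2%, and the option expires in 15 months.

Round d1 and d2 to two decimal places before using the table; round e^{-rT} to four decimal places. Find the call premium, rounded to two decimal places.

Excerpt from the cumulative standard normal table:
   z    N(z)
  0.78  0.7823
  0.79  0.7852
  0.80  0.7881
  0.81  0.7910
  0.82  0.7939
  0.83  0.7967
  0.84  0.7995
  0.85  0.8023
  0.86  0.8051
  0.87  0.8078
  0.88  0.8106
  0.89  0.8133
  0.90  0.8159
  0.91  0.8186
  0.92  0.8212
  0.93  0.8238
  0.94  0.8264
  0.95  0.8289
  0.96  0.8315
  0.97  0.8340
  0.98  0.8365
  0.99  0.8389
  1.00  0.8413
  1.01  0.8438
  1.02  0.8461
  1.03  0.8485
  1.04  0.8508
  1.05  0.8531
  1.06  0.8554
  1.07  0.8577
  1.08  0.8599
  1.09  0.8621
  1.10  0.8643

σ√T = 0.2·√1.25 = 0.2236
d₁ = [ln(240/200) + (0.022 + 0.2²/2)·1.25] / 0.2236 = [0.1823 + 0.0525] / 0.2236 = 1.0502 ≈ 1.05
d₂ = d₁ − σ√T = 1.0502 − 0.2236 = 0.8265 ≈ 0.83
e^(−rT) = e^(−0.022·1.25) = 0.9729
N(d₁) = N(1.05) = 0.8531;  N(d₂) = N(0.83) = 0.7967
C = 240·0.8531 − 200·0.9729·0.7967 = 204.7440 − 155.0219 = 49.7221

£49.72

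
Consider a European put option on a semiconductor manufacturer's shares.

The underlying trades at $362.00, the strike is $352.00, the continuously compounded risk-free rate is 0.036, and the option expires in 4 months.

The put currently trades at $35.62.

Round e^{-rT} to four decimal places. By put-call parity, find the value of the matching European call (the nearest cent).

e^(−rT) = e^(−0.036·0.3333) = 0.9881
Put-call parity: C − P = S − K·e^(−rT) = 362 − 352·0.9881 = 362 − 347.8112 = 14.1888
C = P + (C − P) = 35.62 + (14.1888) = 49.8088

$49.81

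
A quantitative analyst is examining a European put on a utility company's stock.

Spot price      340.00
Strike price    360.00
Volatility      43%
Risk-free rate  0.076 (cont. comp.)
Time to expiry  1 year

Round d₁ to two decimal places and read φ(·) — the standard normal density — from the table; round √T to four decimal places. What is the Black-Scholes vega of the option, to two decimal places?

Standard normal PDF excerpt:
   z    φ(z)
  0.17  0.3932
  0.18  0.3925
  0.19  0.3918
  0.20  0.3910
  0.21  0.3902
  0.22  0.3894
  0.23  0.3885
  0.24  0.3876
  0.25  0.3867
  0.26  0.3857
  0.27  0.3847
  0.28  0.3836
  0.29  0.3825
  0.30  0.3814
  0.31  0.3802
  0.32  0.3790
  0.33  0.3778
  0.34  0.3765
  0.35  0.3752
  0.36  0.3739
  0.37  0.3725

131.14

σ√T = 0.43·√1 = 0.4300
ln(S/K) + (r + σ²/2)T = ln(340/360) + (0.076 + 0.43²/2)·1 = -0.0572 + 0.1684 = 0.1113
d₁ = 0.1113 / 0.4300 = 0.2588 ⇒ 0.26
√T = √1 = 1.0000
φ(d₁) = φ(0.26) = 0.3857
vega = S·φ(d₁)·√T = 340·0.3857·1.0000 = 131.1380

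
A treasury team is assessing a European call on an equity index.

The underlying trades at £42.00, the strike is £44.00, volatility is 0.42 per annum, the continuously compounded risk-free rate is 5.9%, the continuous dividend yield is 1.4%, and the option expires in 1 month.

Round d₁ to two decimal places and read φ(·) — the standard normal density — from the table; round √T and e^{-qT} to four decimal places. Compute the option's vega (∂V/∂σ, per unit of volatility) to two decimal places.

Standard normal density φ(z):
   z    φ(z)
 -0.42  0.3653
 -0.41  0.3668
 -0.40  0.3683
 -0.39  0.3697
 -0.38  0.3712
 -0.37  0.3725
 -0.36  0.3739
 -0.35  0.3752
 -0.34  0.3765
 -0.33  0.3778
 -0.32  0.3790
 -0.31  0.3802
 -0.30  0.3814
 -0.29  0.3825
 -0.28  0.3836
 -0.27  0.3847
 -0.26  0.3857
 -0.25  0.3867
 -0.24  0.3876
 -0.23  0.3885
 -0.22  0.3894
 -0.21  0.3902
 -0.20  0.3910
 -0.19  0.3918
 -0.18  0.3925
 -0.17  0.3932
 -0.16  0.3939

σ√T = 0.42 × 0.2887 = 0.1212
d₁ = [ln(42/44) + (0.059 − 0.014 + 0.42²/2)·0.08333] / 0.1212 = [-0.0465 + 0.0111] / 0.1212 = -0.2921 ⇒ -0.29
√T = √0.08333 = 0.2887
φ(d₁) = φ(-0.29) = 0.3825
exp(−qT) = exp(−0.014·0.08333) = 0.9988
vega = S·exp(−qT)·φ(d₁)·√T = 42·0.9988·0.3825·0.2887 = 4.6324

4.63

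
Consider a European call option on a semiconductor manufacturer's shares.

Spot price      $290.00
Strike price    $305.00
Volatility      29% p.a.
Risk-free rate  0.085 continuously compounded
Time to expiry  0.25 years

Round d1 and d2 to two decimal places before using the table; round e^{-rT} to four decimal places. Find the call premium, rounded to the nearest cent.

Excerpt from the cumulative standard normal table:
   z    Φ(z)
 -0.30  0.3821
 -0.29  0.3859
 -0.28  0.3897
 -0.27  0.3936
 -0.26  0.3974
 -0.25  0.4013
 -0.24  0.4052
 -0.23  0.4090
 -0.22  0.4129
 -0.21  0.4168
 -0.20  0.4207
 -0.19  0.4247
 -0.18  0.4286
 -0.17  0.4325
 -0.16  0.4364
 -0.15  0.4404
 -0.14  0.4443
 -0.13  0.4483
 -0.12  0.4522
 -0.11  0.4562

$12.48

σ√T = 0.29 × 0.5000 = 0.1450
d₁ = [ln(290/305) + (0.085 + ½·0.29²)·0.25] / (σ√T) = (-0.0504 + 0.0318) / 0.1450 = -0.1287 → -0.13
d₂ = -0.1287 − 0.1450 = -0.2737 → -0.27
exp(−rT) = exp(−0.085·0.25) = 0.9790
N(d₁) = N(-0.13) = 0.4483;  N(d₂) = N(-0.27) = 0.3936
C = 290·0.4483 − 305·0.9790·0.3936 = 130.0070 − 117.5270 = 12.4800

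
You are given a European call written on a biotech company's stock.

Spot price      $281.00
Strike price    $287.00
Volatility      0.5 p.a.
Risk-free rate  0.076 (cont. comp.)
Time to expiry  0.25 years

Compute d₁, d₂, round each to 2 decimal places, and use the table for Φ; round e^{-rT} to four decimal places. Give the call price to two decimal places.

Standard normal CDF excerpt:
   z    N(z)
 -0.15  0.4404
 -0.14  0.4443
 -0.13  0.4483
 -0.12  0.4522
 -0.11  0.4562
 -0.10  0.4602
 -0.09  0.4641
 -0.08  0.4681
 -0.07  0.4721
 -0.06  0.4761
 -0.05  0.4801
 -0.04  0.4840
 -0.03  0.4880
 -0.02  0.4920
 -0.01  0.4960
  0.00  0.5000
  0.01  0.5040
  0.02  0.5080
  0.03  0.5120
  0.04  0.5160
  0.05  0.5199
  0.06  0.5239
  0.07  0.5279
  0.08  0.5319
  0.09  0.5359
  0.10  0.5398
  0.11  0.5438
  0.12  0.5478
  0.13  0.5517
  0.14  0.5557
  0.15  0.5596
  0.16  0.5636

$27.69

σ√T = 0.5 × 0.5000 = 0.2500
d₁ = [ln(281/287) + (0.076 + 0.5²/2)·0.25] / 0.2500 = [-0.0211 + 0.0503] / 0.2500 = 0.1165 which rounds to 0.12
d₂ = d₁ − σ√T = 0.1165 − 0.2500 = -0.1335 which rounds to -0.13
e^(−rT) = e^(−0.076·0.25) = 0.9812
C = 281·N(0.12) − 287·0.9812·N(-0.13) = 281·0.5478 − 287·0.9812·0.4483 = 153.9318 − 126.2433 = 27.6885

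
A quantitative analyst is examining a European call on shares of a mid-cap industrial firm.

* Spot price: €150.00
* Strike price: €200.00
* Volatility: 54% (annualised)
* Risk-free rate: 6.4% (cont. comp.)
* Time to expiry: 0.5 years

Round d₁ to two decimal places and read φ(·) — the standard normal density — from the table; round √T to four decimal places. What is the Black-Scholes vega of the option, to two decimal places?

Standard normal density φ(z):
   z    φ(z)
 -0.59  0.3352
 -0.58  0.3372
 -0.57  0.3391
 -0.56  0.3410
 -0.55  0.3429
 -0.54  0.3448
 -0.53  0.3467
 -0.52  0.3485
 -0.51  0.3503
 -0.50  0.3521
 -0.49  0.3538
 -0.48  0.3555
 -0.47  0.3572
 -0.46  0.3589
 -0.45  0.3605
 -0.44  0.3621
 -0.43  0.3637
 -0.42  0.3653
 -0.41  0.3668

37.71

T = 0.5;  σ√T = 0.3818
d₁ = [ln(150/200) + (0.064 + 0.54²/2)·0.5] / 0.3818 = [-0.2877 + 0.1049] / 0.3818 = -0.4787 → -0.48
√T = √0.5 = 0.7071
φ(d₁) = φ(-0.48) = 0.3555
vega = S·φ(d₁)·√T = 150·0.3555·0.7071 = 37.7061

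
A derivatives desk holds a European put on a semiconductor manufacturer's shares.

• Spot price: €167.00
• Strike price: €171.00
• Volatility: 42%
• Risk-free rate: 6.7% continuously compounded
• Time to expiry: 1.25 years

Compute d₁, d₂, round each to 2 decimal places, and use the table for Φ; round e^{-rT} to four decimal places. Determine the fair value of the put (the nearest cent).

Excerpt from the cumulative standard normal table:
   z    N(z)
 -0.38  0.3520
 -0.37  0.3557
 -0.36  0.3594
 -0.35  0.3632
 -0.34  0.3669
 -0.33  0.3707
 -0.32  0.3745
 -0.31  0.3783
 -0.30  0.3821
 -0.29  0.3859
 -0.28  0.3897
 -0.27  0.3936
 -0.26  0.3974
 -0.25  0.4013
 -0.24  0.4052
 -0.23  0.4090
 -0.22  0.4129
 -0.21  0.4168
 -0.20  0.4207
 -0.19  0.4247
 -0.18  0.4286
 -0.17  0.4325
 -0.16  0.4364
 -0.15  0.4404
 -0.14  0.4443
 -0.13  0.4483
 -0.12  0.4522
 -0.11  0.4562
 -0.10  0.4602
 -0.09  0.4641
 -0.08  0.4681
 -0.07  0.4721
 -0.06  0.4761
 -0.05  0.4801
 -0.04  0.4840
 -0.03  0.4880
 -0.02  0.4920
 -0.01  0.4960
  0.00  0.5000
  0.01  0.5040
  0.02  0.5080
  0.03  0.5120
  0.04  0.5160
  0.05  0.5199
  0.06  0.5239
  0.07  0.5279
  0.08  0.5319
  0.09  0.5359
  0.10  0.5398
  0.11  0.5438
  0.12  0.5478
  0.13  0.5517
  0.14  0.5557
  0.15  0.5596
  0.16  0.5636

€25.50

σ√T = 0.42·√1.25 = 0.4696
d₁ = [ln(167/171) + (0.067 + 0.42²/2)·1.25] / 0.4696 = [-0.0237 + 0.1940] / 0.4696 = 0.3627 which rounds to 0.36
d₂ = d₁ − σ√T = 0.3627 − 0.4696 = -0.1068 which rounds to -0.11
e^(−rT) = e^(−0.067·1.25) = 0.9197
P = 171·0.9197·N(0.11) − 167·N(-0.36) = 171·0.9197·0.5438 − 167·0.3594 = 85.5227 − 60.0198 = 25.5029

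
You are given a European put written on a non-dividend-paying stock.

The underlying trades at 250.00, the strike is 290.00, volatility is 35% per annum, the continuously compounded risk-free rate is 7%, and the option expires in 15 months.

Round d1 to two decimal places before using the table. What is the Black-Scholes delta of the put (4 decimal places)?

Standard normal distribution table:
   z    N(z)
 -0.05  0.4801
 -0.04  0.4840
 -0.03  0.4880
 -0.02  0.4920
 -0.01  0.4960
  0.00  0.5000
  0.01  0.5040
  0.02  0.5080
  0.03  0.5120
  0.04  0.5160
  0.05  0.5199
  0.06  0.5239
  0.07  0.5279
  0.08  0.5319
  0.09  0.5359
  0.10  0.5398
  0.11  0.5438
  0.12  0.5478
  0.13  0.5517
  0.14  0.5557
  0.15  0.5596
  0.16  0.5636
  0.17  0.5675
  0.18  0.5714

-0.4840

T = 1.25;  σ√T = 0.3913
d₁ = [ln(250/290) + (0.07 + 0.35²/2)·1.25] / 0.3913 = [-0.1484 + 0.1641] / 0.3913 = 0.0400 ⇒ 0.04
N(d₁) = N(0.04) = 0.5160
Δ_put = N(d₁) − 1 = 0.5160 − 1 = -0.4840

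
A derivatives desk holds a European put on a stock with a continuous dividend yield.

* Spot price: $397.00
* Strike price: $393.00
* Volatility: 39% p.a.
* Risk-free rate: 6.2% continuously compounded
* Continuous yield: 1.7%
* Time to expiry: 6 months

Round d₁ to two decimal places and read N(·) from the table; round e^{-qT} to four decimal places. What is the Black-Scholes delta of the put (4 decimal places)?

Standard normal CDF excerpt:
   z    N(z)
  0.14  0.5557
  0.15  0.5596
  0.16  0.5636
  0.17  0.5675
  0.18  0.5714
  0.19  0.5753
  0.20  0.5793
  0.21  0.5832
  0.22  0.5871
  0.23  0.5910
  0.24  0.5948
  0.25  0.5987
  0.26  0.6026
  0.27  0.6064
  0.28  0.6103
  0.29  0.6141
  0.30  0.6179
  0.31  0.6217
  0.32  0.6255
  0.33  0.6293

-0.3940

σ√T = 0.39 × 0.7071 = 0.2758
d₁ = [ln(397/393) + (0.062 − 0.017 + 0.39²/2)·0.5] / 0.2758 = [0.0101 + 0.0605] / 0.2758 = 0.2562 ⇒ 0.26
N(d₁) = N(0.26) = 0.6026
Δ_put = exp(−qT)·(N(d₁) − 1) = 0.9915·(0.6026 − 1) = -0.3940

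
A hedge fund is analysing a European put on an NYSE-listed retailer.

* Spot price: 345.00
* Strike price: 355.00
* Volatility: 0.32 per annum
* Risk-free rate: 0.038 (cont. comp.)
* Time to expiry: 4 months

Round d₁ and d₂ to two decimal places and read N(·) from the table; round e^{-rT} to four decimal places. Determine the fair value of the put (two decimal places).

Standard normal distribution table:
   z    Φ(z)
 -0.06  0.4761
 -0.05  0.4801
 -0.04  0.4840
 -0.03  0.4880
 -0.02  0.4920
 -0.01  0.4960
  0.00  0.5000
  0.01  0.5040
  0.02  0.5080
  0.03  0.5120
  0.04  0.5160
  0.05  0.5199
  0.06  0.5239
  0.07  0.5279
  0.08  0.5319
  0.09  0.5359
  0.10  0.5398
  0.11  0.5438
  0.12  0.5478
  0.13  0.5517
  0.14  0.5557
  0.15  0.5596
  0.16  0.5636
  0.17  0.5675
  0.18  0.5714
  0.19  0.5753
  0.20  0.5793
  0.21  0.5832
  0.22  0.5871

29.17

T = 0.3333;  σ√T = 0.1848
d₁ = [ln(345/355) + (0.038 + 0.32²/2)·0.3333] / 0.1848 = [-0.0286 + 0.0297] / 0.1848 = 0.0063 → 0.01
d₂ = d₁ − σ√T = 0.0063 − 0.1848 = -0.1785 → -0.18
exp(−rT) = exp(−0.038·0.3333) = 0.9874
N(−d₂) = N(0.18) = 0.5714;  N(−d₁) = N(-0.01) = 0.4960
P = 355·0.9874·0.5714 − 345·0.4960 = 200.2911 − 171.1200 = 29.1711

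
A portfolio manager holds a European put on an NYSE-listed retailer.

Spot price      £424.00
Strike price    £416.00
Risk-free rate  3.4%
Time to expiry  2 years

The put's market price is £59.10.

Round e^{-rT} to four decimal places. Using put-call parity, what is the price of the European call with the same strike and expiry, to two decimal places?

e^(−rT) = e^(−0.034·2) = 0.9343
Put-call parity: C − P = S − K·e^(−rT) = 424 − 416·0.9343 = 424 − 388.6688 = 35.3312
C = P + (C − P) = 59.10 + (35.3312) = 94.4312

£94.43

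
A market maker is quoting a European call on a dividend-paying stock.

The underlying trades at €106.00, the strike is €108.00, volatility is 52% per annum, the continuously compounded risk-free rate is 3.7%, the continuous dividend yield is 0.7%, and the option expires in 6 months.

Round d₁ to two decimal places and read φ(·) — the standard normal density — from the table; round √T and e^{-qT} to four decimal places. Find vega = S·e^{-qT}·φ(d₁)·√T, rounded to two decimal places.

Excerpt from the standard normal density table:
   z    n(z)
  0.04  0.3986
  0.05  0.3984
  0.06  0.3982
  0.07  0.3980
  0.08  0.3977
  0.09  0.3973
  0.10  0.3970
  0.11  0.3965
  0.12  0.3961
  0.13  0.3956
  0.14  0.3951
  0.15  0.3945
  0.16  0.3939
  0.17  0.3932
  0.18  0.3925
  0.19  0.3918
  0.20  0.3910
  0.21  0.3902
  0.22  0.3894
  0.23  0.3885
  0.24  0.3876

σ√T = 0.52 × 0.7071 = 0.3677
ln(S/K) + (r − q + σ²/2)T = ln(106/108) + (0.037 − 0.007 + 0.52²/2)·0.5 = -0.0187 + 0.0826 = 0.0639
d₁ = 0.0639 / 0.3677 = 0.1738 ≈ 0.17
√T = √0.5 = 0.7071
φ(d₁) = φ(0.17) = 0.3932
exp(−qT) = exp(−0.007·0.5) = 0.9965
vega = S·exp(−qT)·φ(d₁)·√T = 106·0.9965·0.3932·0.7071 = 29.3682
(Vega is the same for a European call and put with the same parameters.)

29.37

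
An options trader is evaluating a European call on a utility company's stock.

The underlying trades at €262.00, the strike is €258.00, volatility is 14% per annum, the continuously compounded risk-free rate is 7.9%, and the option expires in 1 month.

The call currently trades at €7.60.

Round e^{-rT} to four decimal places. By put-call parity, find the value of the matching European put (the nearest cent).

exp(−rT) = exp(−0.079·0.08333) = 0.9934
Put-call parity: C − P = S − K·e^(−rT) = 262 − 258·0.9934 = 262 − 256.2972 = 5.7028
P = C − (C − P) = 7.60 − (5.7028) = 1.8972

€1.90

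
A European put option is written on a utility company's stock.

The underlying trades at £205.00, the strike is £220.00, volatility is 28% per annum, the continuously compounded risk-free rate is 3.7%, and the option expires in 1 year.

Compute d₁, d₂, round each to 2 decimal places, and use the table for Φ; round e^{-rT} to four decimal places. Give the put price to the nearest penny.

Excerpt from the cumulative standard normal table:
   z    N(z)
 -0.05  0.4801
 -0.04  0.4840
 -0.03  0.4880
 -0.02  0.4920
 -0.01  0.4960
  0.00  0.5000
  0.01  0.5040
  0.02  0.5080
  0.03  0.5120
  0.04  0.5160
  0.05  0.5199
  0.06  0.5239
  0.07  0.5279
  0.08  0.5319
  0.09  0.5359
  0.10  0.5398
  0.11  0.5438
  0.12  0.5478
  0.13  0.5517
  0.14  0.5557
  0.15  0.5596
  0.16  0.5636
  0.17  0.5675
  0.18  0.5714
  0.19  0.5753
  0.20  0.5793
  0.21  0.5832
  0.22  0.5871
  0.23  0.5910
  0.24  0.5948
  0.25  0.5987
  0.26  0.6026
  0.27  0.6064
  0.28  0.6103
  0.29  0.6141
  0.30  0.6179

£26.90

T = 1;  σ√T = 0.2800
d₁ = [ln(205/220) + (0.037 + ½·0.28²)·1] / (σ√T) = (-0.0706 + 0.0762) / 0.2800 = 0.0199 → 0.02
d₂ = 0.0199 − 0.2800 = -0.2601 → -0.26
exp(−rT) = exp(−0.037·1) = 0.9637
N(−d₂) = N(0.26) = 0.6026;  N(−d₁) = N(-0.02) = 0.4920
P = 220·0.9637·0.6026 − 205·0.4920 = 127.7596 − 100.8600 = 26.8996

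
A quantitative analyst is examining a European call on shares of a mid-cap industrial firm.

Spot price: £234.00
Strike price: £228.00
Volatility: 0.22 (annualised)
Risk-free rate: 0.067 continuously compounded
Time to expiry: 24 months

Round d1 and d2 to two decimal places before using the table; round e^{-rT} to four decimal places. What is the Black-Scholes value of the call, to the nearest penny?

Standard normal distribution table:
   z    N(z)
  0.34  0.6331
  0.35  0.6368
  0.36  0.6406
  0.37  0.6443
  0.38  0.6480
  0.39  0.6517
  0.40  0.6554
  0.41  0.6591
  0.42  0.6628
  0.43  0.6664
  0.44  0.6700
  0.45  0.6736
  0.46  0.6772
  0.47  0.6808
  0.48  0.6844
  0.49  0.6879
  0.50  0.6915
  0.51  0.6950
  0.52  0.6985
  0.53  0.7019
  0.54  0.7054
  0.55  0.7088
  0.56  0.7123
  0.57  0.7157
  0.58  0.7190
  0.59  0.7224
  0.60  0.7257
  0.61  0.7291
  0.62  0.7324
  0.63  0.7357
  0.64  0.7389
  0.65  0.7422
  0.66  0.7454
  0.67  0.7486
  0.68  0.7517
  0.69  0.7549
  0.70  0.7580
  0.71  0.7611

σ√T = 0.22 × 1.4142 = 0.3111
ln(S/K) + (r + σ²/2)T = ln(234/228) + (0.067 + 0.22²/2)·2 = 0.0260 + 0.1824 = 0.2084
d₁ = 0.2084 / 0.3111 = 0.6697 ⇒ 0.67
d₂ = d₁ − σ√T = 0.6697 − 0.3111 = 0.3586 ⇒ 0.36
exp(−rT) = exp(−0.067·2) = 0.8746
C = 234·N(0.67) − 228·0.8746·N(0.36) = 234·0.7486 − 228·0.8746·0.6406 = 175.1724 − 127.7413 = 47.4311

£47.43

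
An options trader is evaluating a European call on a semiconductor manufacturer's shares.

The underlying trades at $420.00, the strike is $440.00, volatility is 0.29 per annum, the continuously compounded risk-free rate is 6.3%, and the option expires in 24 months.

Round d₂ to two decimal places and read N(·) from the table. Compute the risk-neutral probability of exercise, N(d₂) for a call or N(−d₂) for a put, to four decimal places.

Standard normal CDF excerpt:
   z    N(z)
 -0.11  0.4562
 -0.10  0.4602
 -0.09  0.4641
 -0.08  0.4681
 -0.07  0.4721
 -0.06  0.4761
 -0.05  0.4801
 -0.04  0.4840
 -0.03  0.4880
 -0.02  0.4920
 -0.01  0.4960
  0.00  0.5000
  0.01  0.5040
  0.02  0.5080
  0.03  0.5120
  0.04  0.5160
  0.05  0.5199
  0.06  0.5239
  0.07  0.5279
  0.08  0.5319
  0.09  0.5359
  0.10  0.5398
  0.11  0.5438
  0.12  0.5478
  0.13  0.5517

0.4960

σ√T = 0.29·√2 = 0.4101
d₁ = [ln(420/440) + (0.063 + 0.29²/2)·2] / 0.4101 = [-0.0465 + 0.2101] / 0.4101 = 0.3989 which rounds to 0.40
d₂ = d₁ − σ√T = 0.3989 − 0.4101 = -0.0113 which rounds to -0.01
Risk-neutral Pr[S_T > K] = N(d₂) = N(-0.01) = 0.4960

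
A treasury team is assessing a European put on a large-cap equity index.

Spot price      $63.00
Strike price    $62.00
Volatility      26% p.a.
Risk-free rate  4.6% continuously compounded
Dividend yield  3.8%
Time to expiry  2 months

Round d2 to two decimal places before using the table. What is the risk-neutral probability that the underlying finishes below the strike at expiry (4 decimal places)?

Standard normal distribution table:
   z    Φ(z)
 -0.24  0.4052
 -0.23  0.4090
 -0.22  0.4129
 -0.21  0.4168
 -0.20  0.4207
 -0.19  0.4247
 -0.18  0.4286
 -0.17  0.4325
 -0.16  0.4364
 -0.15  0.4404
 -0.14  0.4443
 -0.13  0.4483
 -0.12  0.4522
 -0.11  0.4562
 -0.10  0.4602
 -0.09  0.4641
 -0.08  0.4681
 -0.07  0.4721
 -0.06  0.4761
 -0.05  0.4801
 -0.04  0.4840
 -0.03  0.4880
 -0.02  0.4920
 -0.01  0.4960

σ√T = 0.26·√0.1667 = 0.1061
d₁ = [ln(63/62) + (0.046 − 0.038 + ½·0.26²)·0.1667] / (σ√T) = (0.0160 + 0.0070) / 0.1061 = 0.2164 which rounds to 0.22
d₂ = 0.2164 − 0.1061 = 0.1102 which rounds to 0.11
Risk-neutral Pr[S_T < K] = N(−d₂) = N(-0.11) = 0.4562

0.4562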